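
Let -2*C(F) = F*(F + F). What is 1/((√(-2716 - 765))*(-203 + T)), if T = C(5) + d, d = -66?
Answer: I/17346 ≈ 5.765e-5*I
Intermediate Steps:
C(F) = -F² (C(F) = -F*(F + F)/2 = -F*2*F/2 = -F²)
T = -91 (T = -1*5² - 66 = -1*25 - 66 = -25 - 66 = -91)
1/((√(-2716 - 765))*(-203 + T)) = 1/((√(-2716 - 765))*(-203 - 91)) = 1/(√(-3481)*(-294)) = -1/294/(59*I) = -I/59*(-1/294) = I/17346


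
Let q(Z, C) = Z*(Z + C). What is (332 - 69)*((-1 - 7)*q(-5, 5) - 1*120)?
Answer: -31560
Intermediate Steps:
q(Z, C) = Z*(C + Z)
(332 - 69)*((-1 - 7)*q(-5, 5) - 1*120) = (332 - 69)*((-1 - 7)*(-5*(5 - 5)) - 1*120) = 263*(-(-40)*0 - 120) = 263*(-8*0 - 120) = 263*(0 - 120) = 263*(-120) = -31560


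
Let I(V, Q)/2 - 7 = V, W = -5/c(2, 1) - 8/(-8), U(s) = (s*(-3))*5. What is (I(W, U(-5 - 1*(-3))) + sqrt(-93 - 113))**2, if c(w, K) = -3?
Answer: 1510/9 + 116*I*sqrt(206)/3 ≈ 167.78 + 554.97*I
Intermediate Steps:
U(s) = -15*s (U(s) = -3*s*5 = -15*s)
W = 8/3 (W = -5/(-3) - 8/(-8) = -5*(-1/3) - 8*(-1/8) = 5/3 + 1 = 8/3 ≈ 2.6667)
I(V, Q) = 14 + 2*V
(I(W, U(-5 - 1*(-3))) + sqrt(-93 - 113))**2 = ((14 + 2*(8/3)) + sqrt(-93 - 113))**2 = ((14 + 16/3) + sqrt(-206))**2 = (58/3 + I*sqrt(206))**2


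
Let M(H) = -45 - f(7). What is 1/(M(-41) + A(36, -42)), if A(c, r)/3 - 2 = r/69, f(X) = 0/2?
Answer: -23/939 ≈ -0.024494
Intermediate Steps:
f(X) = 0 (f(X) = 0*(½) = 0)
M(H) = -45 (M(H) = -45 - 1*0 = -45 + 0 = -45)
A(c, r) = 6 + r/23 (A(c, r) = 6 + 3*(r/69) = 6 + r/23)
1/(M(-41) + A(36, -42)) = 1/(-45 + (6 + (1/23)*(-42))) = 1/(-45 + (6 - 42/23)) = 1/(-45 + 96/23) = 1/(-939/23) = -23/939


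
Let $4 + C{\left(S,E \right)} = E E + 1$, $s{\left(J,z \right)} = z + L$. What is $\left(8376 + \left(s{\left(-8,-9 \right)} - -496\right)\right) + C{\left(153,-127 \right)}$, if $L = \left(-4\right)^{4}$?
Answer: $25245$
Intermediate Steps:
$L = 256$
$s{\left(J,z \right)} = 256 + z$ ($s{\left(J,z \right)} = z + 256 = 256 + z$)
$C{\left(S,E \right)} = -3 + E^{2}$ ($C{\left(S,E \right)} = -4 + \left(E E + 1\right) = -4 + \left(E^{2} + 1\right) = -4 + \left(1 + E^{2}\right) = -3 + E^{2}$)
$\left(8376 + \left(s{\left(-8,-9 \right)} - -496\right)\right) + C{\left(153,-127 \right)} = \left(8376 + \left(\left(256 - 9\right) - -496\right)\right) - \left(3 - \left(-127\right)^{2}\right) = \left(8376 + \left(247 + 496\right)\right) + \left(-3 + 16129\right) = \left(8376 + 743\right) + 16126 = 9119 + 16126 = 25245$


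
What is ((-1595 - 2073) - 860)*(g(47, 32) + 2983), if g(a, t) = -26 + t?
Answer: -13534192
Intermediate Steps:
((-1595 - 2073) - 860)*(g(47, 32) + 2983) = ((-1595 - 2073) - 860)*((-26 + 32) + 2983) = (-3668 - 860)*(6 + 2983) = -4528*2989 = -13534192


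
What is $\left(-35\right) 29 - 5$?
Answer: $-1020$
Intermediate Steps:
$\left(-35\right) 29 - 5 = -1015 - 5 = -1020$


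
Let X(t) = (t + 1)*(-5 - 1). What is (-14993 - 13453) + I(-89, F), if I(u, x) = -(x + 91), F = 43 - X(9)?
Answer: -28640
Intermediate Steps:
X(t) = -6 - 6*t (X(t) = (1 + t)*(-6) = -6 - 6*t)
F = 103 (F = 43 - (-6 - 6*9) = 43 - (-6 - 54) = 43 - 1*(-60) = 43 + 60 = 103)
I(u, x) = -91 - x (I(u, x) = -(91 + x) = -91 - x)
(-14993 - 13453) + I(-89, F) = (-14993 - 13453) + (-91 - 1*103) = -28446 + (-91 - 103) = -28446 - 194 = -28640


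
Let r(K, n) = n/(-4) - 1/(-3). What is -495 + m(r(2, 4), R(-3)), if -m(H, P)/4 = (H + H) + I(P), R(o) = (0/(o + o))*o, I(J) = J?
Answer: -1469/3 ≈ -489.67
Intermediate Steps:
r(K, n) = ⅓ - n/4 (r(K, n) = n*(-¼) - 1*(-⅓) = -n/4 + ⅓ = ⅓ - n/4)
R(o) = 0 (R(o) = (0/(2*o))*o = ((1/(2*o))*0)*o = 0*o = 0)
m(H, P) = -8*H - 4*P (m(H, P) = -4*((H + H) + P) = -4*(2*H + P) = -4*(P + 2*H) = -8*H - 4*P)
-495 + m(r(2, 4), R(-3)) = -495 + (-8*(⅓ - ¼*4) - 4*0) = -495 + (-8*(⅓ - 1) + 0) = -495 + (-8*(-⅔) + 0) = -495 + (16/3 + 0) = -495 + 16/3 = -1469/3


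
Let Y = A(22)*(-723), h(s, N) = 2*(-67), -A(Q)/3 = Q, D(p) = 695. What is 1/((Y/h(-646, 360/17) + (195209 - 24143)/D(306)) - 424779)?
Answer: -46565/19784954718 ≈ -2.3536e-6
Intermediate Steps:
A(Q) = -3*Q
h(s, N) = -134
Y = 47718 (Y = -3*22*(-723) = -66*(-723) = 47718)
1/((Y/h(-646, 360/17) + (195209 - 24143)/D(306)) - 424779) = 1/((47718/(-134) + (195209 - 24143)/695) - 424779) = 1/((47718*(-1/134) + 171066*(1/695)) - 424779) = 1/((-23859/67 + 171066/695) - 424779) = 1/(-5120583/46565 - 424779) = 1/(-19784954718/46565) = -46565/19784954718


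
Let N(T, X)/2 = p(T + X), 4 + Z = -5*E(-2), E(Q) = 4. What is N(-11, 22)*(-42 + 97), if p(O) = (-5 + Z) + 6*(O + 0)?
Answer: 4070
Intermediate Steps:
Z = -24 (Z = -4 - 5*4 = -4 - 20 = -24)
p(O) = -29 + 6*O (p(O) = (-5 - 24) + 6*(O + 0) = -29 + 6*O)
N(T, X) = -58 + 12*T + 12*X (N(T, X) = 2*(-29 + 6*(T + X)) = 2*(-29 + (6*T + 6*X)) = 2*(-29 + 6*T + 6*X) = -58 + 12*T + 12*X)
N(-11, 22)*(-42 + 97) = (-58 + 12*(-11) + 12*22)*(-42 + 97) = (-58 - 132 + 264)*55 = 74*55 = 4070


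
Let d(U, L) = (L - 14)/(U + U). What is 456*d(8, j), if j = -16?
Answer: -855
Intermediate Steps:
d(U, L) = (-14 + L)/(2*U) (d(U, L) = (-14 + L)/((2*U)) = (-14 + L)*(1/(2*U)) = (-14 + L)/(2*U))
456*d(8, j) = 456*((½)*(-14 - 16)/8) = 456*((½)*(⅛)*(-30)) = 456*(-15/8) = -855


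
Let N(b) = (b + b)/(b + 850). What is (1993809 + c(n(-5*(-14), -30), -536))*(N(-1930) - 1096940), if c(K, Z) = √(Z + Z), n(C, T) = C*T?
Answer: -39367470931901/18 - 118469134*I*√67/27 ≈ -2.1871e+12 - 3.5915e+7*I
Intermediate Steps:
N(b) = 2*b/(850 + b) (N(b) = (2*b)/(850 + b) = 2*b/(850 + b))
c(K, Z) = √2*√Z (c(K, Z) = √(2*Z) = √2*√Z)
(1993809 + c(n(-5*(-14), -30), -536))*(N(-1930) - 1096940) = (1993809 + √2*√(-536))*(2*(-1930)/(850 - 1930) - 1096940) = (1993809 + √2*(2*I*√134))*(2*(-1930)/(-1080) - 1096940) = (1993809 + 4*I*√67)*(2*(-1930)*(-1/1080) - 1096940) = (1993809 + 4*I*√67)*(193/54 - 1096940) = (1993809 + 4*I*√67)*(-59234567/54) = -39367470931901/18 - 118469134*I*√67/27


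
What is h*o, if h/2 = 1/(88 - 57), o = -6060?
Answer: -12120/31 ≈ -390.97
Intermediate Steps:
h = 2/31 (h = 2/(88 - 57) = 2/31 ≈ 0.064516)
h*o = (2/31)*(-6060) = -12120/31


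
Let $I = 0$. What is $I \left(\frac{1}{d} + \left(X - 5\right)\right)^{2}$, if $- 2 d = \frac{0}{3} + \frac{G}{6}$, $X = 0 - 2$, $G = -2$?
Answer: $0$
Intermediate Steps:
$X = -2$ ($X = 0 - 2 = -2$)
$d = \frac{1}{6}$ ($d = - \frac{\frac{0}{3} - \frac{2}{6}}{2} = - \frac{0 \cdot \frac{1}{3} - \frac{1}{3}}{2} = - \frac{0 - \frac{1}{3}}{2} = \left(- \frac{1}{2}\right) \left(- \frac{1}{3}\right) = \frac{1}{6} \approx 0.16667$)
$I \left(\frac{1}{d} + \left(X - 5\right)\right)^{2} = 0 \left(\frac{1}{\frac{1}{6}} - 7\right)^{2} = 0 \left(6 - 7\right)^{2} = 0 \left(-1\right)^{2} = 0 \cdot 1 = 0$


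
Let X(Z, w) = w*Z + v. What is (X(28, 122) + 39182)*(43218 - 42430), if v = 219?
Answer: 33739796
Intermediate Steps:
X(Z, w) = 219 + Z*w (X(Z, w) = w*Z + 219 = Z*w + 219 = 219 + Z*w)
(X(28, 122) + 39182)*(43218 - 42430) = ((219 + 28*122) + 39182)*(43218 - 42430) = ((219 + 3416) + 39182)*788 = (3635 + 39182)*788 = 42817*788 = 33739796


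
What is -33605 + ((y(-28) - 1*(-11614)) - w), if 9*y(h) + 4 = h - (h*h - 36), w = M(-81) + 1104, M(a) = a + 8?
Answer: -69326/3 ≈ -23109.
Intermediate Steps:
M(a) = 8 + a
w = 1031 (w = (8 - 81) + 1104 = -73 + 1104 = 1031)
y(h) = 32/9 - h**2/9 + h/9 (y(h) = -4/9 + (h - (h*h - 36))/9 = -4/9 + (h - (h**2 - 36))/9 = -4/9 + (h - (-36 + h**2))/9 = -4/9 + (h + (36 - h**2))/9 = -4/9 + (36 + h - h**2)/9 = -4/9 + (4 - h**2/9 + h/9) = 32/9 - h**2/9 + h/9)
-33605 + ((y(-28) - 1*(-11614)) - w) = -33605 + (((32/9 - 1/9*(-28)**2 + (1/9)*(-28)) - 1*(-11614)) - 1*1031) = -33605 + (((32/9 - 1/9*784 - 28/9) + 11614) - 1031) = -33605 + (((32/9 - 784/9 - 28/9) + 11614) - 1031) = -33605 + ((-260/3 + 11614) - 1031) = -33605 + (34582/3 - 1031) = -33605 + 31489/3 = -69326/3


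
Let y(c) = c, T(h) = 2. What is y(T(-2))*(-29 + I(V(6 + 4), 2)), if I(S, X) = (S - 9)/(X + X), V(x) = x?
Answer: -115/2 ≈ -57.500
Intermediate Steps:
I(S, X) = (-9 + S)/(2*X) (I(S, X) = (-9 + S)/((2*X)) = (-9 + S)*(1/(2*X)) = (-9 + S)/(2*X))
y(T(-2))*(-29 + I(V(6 + 4), 2)) = 2*(-29 + (1/2)*(-9 + (6 + 4))/2) = 2*(-29 + (1/2)*(1/2)*(-9 + 10)) = 2*(-29 + (1/2)*(1/2)*1) = 2*(-29 + 1/4) = 2*(-115/4) = -115/2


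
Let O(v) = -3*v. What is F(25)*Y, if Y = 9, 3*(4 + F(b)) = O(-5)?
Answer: 9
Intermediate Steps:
F(b) = 1 (F(b) = -4 + (-3*(-5))/3 = -4 + (⅓)*15 = -4 + 5 = 1)
F(25)*Y = 1*9 = 9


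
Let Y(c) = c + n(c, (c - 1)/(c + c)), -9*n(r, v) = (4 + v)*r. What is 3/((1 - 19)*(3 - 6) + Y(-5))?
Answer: 27/464 ≈ 0.058190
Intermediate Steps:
n(r, v) = -r*(4 + v)/9 (n(r, v) = -(4 + v)*r/9 = -r*(4 + v)/9)
Y(c) = c - c*(4 + (-1 + c)/(2*c))/9 (Y(c) = c - c*(4 + (c - 1)/(c + c))/9 = c - c*(4 + (-1 + c)/((2*c)))/9 = c - c*(4 + (-1 + c)*(1/(2*c)))/9 = c - c*(4 + (-1 + c)/(2*c))/9)
3/((1 - 19)*(3 - 6) + Y(-5)) = 3/((1 - 19)*(3 - 6) + (1/18 + (½)*(-5))) = 3/(-18*(-3) + (1/18 - 5/2)) = 3/(54 - 22/9) = 3/(464/9) = (9/464)*3 = 27/464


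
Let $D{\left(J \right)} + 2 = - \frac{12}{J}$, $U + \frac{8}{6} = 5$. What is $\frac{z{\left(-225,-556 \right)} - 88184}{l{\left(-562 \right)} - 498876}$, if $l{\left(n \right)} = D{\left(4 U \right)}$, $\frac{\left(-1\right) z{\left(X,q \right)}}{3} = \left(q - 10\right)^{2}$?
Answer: $\frac{11541772}{5487667} \approx 2.1032$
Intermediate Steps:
$U = \frac{11}{3}$ ($U = - \frac{4}{3} + 5 = \frac{11}{3} \approx 3.6667$)
$D{\left(J \right)} = -2 - \frac{12}{J}$
$z{\left(X,q \right)} = - 3 \left(-10 + q\right)^{2}$ ($z{\left(X,q \right)} = - 3 \left(q - 10\right)^{2} = - 3 \left(-10 + q\right)^{2}$)
$l{\left(n \right)} = - \frac{31}{11}$ ($l{\left(n \right)} = -2 - \frac{12}{4 \cdot \frac{11}{3}} = -2 - \frac{12}{\frac{44}{3}} = -2 - \frac{9}{11} = - \frac{31}{11}$)
$\frac{z{\left(-225,-556 \right)} - 88184}{l{\left(-562 \right)} - 498876} = \frac{- 3 \left(-10 - 556\right)^{2} - 88184}{- \frac{31}{11} - 498876} = \frac{- 3 \left(-566\right)^{2} - 88184}{- \frac{5487667}{11}} = \left(\left(-3\right) 320356 - 88184\right) \left(- \frac{11}{5487667}\right) = \left(-961068 - 88184\right) \left(- \frac{11}{5487667}\right) = \left(-1049252\right) \left(- \frac{11}{5487667}\right) = \frac{11541772}{5487667}$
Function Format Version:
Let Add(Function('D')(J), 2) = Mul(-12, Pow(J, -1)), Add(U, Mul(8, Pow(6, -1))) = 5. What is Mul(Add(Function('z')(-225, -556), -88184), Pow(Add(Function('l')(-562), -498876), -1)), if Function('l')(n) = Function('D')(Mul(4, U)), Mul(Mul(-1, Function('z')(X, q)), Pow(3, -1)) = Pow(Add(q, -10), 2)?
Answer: Rational(11541772, 5487667) ≈ 2.1032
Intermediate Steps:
U = Rational(11, 3) (U = Add(Rational(-4, 3), 5) = Rational(11, 3) ≈ 3.6667)
Function('D')(J) = Add(-2, Mul(-12, Pow(J, -1)))
Function('z')(X, q) = Mul(-3, Pow(Add(-10, q), 2)) (Function('z')(X, q) = Mul(-3, Pow(Add(q, -10), 2)) = Mul(-3, Pow(Add(-10, q), 2)))
Function('l')(n) = Rational(-31, 11) (Function('l')(n) = Add(-2, Mul(-12, Pow(Mul(4, Rational(11, 3)), -1))) = Add(-2, Mul(-12, Pow(Rational(44, 3), -1))) = Add(-2, Mul(-12, Rational(3, 44))) = Add(-2, Rational(-9, 11)) = Rational(-31, 11))
Mul(Add(Function('z')(-225, -556), -88184), Pow(Add(Function('l')(-562), -498876), -1)) = Mul(Add(Mul(-3, Pow(Add(-10, -556), 2)), -88184), Pow(Add(Rational(-31, 11), -498876), -1)) = Mul(Add(Mul(-3, Pow(-566, 2)), -88184), Pow(Rational(-5487667, 11), -1)) = Mul(Add(Mul(-3, 320356), -88184), Rational(-11, 5487667)) = Mul(Add(-961068, -88184), Rational(-11, 5487667)) = Mul(-1049252, Rational(-11, 5487667)) = Rational(11541772, 5487667)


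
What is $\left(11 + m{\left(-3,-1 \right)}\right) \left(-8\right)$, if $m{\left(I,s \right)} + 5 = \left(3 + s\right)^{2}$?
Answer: $-80$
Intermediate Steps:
$m{\left(I,s \right)} = -5 + \left(3 + s\right)^{2}$
$\left(11 + m{\left(-3,-1 \right)}\right) \left(-8\right) = \left(11 - \left(5 - \left(3 - 1\right)^{2}\right)\right) \left(-8\right) = \left(11 - \left(5 - 2^{2}\right)\right) \left(-8\right) = \left(11 + \left(-5 + 4\right)\right) \left(-8\right) = \left(11 - 1\right) \left(-8\right) = 10 \left(-8\right) = -80$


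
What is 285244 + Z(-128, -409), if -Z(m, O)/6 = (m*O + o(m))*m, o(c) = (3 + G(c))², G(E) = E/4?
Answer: 41137468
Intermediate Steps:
G(E) = E/4 (G(E) = E*(¼) = E/4)
o(c) = (3 + c/4)²
Z(m, O) = -6*m*((12 + m)²/16 + O*m) (Z(m, O) = -6*(m*O + (12 + m)²/16)*m = -6*(O*m + (12 + m)²/16)*m = -6*((12 + m)²/16 + O*m)*m = -6*m*((12 + m)²/16 + O*m))
285244 + Z(-128, -409) = 285244 - 3/8*(-128)*((12 - 128)² + 16*(-409)*(-128)) = 285244 - 3/8*(-128)*((-116)² + 837632) = 285244 - 3/8*(-128)*(13456 + 837632) = 285244 - 3/8*(-128)*851088 = 285244 + 40852224 = 41137468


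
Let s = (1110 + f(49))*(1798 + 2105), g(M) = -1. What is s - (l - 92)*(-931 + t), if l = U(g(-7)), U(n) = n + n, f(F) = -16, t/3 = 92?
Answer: 4208312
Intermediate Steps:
t = 276 (t = 3*92 = 276)
U(n) = 2*n
l = -2 (l = 2*(-1) = -2)
s = 4269882 (s = (1110 - 16)*(1798 + 2105) = 1094*3903 = 4269882)
s - (l - 92)*(-931 + t) = 4269882 - (-2 - 92)*(-931 + 276) = 4269882 - (-94)*(-655) = 4269882 - 1*61570 = 4269882 - 61570 = 4208312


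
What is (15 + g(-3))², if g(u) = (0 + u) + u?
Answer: 81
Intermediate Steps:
g(u) = 2*u (g(u) = u + u = 2*u)
(15 + g(-3))² = (15 + 2*(-3))² = (15 - 6)² = 9² = 81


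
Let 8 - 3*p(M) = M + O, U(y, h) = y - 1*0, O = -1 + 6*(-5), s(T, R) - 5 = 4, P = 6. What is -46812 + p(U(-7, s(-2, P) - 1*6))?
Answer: -140390/3 ≈ -46797.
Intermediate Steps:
s(T, R) = 9 (s(T, R) = 5 + 4 = 9)
O = -31 (O = -1 - 30 = -31)
U(y, h) = y (U(y, h) = y + 0 = y)
p(M) = 13 - M/3 (p(M) = 8/3 - (M - 31)/3 = 8/3 - (-31 + M)/3 = 8/3 + (31/3 - M/3) = 13 - M/3)
-46812 + p(U(-7, s(-2, P) - 1*6)) = -46812 + (13 - ⅓*(-7)) = -46812 + (13 + 7/3) = -46812 + 46/3 = -140390/3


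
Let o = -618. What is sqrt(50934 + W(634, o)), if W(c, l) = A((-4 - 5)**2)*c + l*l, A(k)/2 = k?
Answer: sqrt(535566) ≈ 731.82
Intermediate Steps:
A(k) = 2*k
W(c, l) = l**2 + 162*c (W(c, l) = (2*(-4 - 5)**2)*c + l*l = (2*(-9)**2)*c + l**2 = (2*81)*c + l**2 = 162*c + l**2 = l**2 + 162*c)
sqrt(50934 + W(634, o)) = sqrt(50934 + ((-618)**2 + 162*634)) = sqrt(50934 + (381924 + 102708)) = sqrt(50934 + 484632) = sqrt(535566)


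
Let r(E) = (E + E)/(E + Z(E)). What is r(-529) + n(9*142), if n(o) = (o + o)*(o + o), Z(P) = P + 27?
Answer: 6735664274/1031 ≈ 6.5331e+6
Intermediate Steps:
Z(P) = 27 + P
r(E) = 2*E/(27 + 2*E) (r(E) = (E + E)/(E + (27 + E)) = (2*E)/(27 + 2*E) = 2*E/(27 + 2*E))
n(o) = 4*o² (n(o) = (2*o)*(2*o) = 4*o²)
r(-529) + n(9*142) = 2*(-529)/(27 + 2*(-529)) + 4*(9*142)² = 2*(-529)/(27 - 1058) + 4*1278² = 2*(-529)/(-1031) + 4*1633284 = 2*(-529)*(-1/1031) + 6533136 = 1058/1031 + 6533136 = 6735664274/1031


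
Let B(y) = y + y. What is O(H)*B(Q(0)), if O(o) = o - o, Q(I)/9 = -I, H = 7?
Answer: 0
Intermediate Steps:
Q(I) = -9*I (Q(I) = 9*(-I) = -9*I)
B(y) = 2*y
O(o) = 0
O(H)*B(Q(0)) = 0*(2*(-9*0)) = 0*(2*0) = 0*0 = 0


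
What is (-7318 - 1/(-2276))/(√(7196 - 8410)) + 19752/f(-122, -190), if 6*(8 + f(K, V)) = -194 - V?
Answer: -29628/13 + 16655767*I*√1214/2763064 ≈ -2279.1 + 210.03*I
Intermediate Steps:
f(K, V) = -121/3 - V/6 (f(K, V) = -8 + (-194 - V)/6 = -8 + (-97/3 - V/6) = -121/3 - V/6)
(-7318 - 1/(-2276))/(√(7196 - 8410)) + 19752/f(-122, -190) = (-7318 - 1/(-2276))/(√(7196 - 8410)) + 19752/(-121/3 - ⅙*(-190)) = (-7318 - 1*(-1/2276))/(√(-1214)) + 19752/(-121/3 + 95/3) = (-7318 + 1/2276)/((I*√1214)) + 19752/(-26/3) = -(-16655767)*I*√1214/2763064 + 19752*(-3/26) = 16655767*I*√1214/2763064 - 29628/13 = -29628/13 + 16655767*I*√1214/2763064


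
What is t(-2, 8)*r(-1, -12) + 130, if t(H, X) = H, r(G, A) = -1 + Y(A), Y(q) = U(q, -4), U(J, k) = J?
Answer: 156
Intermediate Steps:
Y(q) = q
r(G, A) = -1 + A
t(-2, 8)*r(-1, -12) + 130 = -2*(-1 - 12) + 130 = -2*(-13) + 130 = 26 + 130 = 156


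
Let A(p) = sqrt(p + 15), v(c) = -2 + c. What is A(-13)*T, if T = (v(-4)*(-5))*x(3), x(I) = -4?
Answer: -120*sqrt(2) ≈ -169.71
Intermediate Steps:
T = -120 (T = ((-2 - 4)*(-5))*(-4) = -6*(-5)*(-4) = 30*(-4) = -120)
A(p) = sqrt(15 + p)
A(-13)*T = sqrt(15 - 13)*(-120) = sqrt(2)*(-120) = -120*sqrt(2)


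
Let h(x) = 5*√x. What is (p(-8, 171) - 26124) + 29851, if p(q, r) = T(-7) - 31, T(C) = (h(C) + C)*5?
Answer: 3661 + 25*I*√7 ≈ 3661.0 + 66.144*I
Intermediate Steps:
T(C) = 5*C + 25*√C (T(C) = (5*√C + C)*5 = (C + 5*√C)*5 = 5*C + 25*√C)
p(q, r) = -66 + 25*I*√7 (p(q, r) = (5*(-7) + 25*√(-7)) - 31 = (-35 + 25*(I*√7)) - 31 = (-35 + 25*I*√7) - 31 = -66 + 25*I*√7)
(p(-8, 171) - 26124) + 29851 = ((-66 + 25*I*√7) - 26124) + 29851 = (-26190 + 25*I*√7) + 29851 = 3661 + 25*I*√7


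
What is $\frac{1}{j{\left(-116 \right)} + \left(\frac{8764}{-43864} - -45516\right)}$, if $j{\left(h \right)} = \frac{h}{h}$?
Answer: $\frac{10966}{499137231} \approx 2.197 \cdot 10^{-5}$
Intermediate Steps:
$j{\left(h \right)} = 1$
$\frac{1}{j{\left(-116 \right)} + \left(\frac{8764}{-43864} - -45516\right)} = \frac{1}{1 + \left(\frac{8764}{-43864} - -45516\right)} = \frac{1}{1 + \left(8764 \left(- \frac{1}{43864}\right) + 45516\right)} = \frac{1}{1 + \left(- \frac{2191}{10966} + 45516\right)} = \frac{1}{1 + \frac{499126265}{10966}} = \frac{1}{\frac{499137231}{10966}} = \frac{10966}{499137231}$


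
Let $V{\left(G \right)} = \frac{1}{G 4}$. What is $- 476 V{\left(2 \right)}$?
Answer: $- \frac{119}{2} \approx -59.5$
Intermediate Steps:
$V{\left(G \right)} = \frac{1}{4 G}$ ($V{\left(G \right)} = \frac{1}{G} \frac{1}{4} = \frac{1}{4 G}$)
$- 476 V{\left(2 \right)} = - 476 \frac{1}{4 \cdot 2} = - 476 \cdot \frac{1}{4} \cdot \frac{1}{2} = \left(-476\right) \frac{1}{8} = - \frac{119}{2}$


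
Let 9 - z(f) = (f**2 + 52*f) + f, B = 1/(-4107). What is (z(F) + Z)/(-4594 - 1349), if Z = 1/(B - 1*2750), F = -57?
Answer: 824481692/22373911231 ≈ 0.036850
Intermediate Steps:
B = -1/4107 ≈ -0.00024349
Z = -4107/11294251 (Z = 1/(-1/4107 - 1*2750) = 1/(-1/4107 - 2750) = 1/(-11294251/4107) = -4107/11294251 ≈ -0.00036364)
z(f) = 9 - f**2 - 53*f (z(f) = 9 - ((f**2 + 52*f) + f) = 9 - (f**2 + 53*f) = 9 + (-f**2 - 53*f) = 9 - f**2 - 53*f)
(z(F) + Z)/(-4594 - 1349) = ((9 - 1*(-57)**2 - 53*(-57)) - 4107/11294251)/(-4594 - 1349) = ((9 - 1*3249 + 3021) - 4107/11294251)/(-5943) = ((9 - 3249 + 3021) - 4107/11294251)*(-1/5943) = (-219 - 4107/11294251)*(-1/5943) = -2473445076/11294251*(-1/5943) = 824481692/22373911231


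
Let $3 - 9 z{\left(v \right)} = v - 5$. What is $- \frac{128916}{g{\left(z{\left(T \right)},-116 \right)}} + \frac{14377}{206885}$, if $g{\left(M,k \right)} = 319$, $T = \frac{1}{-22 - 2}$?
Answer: $- \frac{26666200397}{65996315} \approx -404.06$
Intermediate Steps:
$T = - \frac{1}{24}$ ($T = \frac{1}{-24} = - \frac{1}{24} \approx -0.041667$)
$z{\left(v \right)} = \frac{8}{9} - \frac{v}{9}$ ($z{\left(v \right)} = \frac{1}{3} - \frac{v - 5}{9} = \frac{1}{3} - \frac{-5 + v}{9} = \frac{1}{3} - \left(- \frac{5}{9} + \frac{v}{9}\right) = \frac{8}{9} - \frac{v}{9}$)
$- \frac{128916}{g{\left(z{\left(T \right)},-116 \right)}} + \frac{14377}{206885} = - \frac{128916}{319} + \frac{14377}{206885} = - \frac{26666200397}{65996315}$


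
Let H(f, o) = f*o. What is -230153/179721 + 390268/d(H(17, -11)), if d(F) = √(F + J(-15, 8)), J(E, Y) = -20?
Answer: -230153/179721 - 390268*I*√23/69 ≈ -1.2806 - 27126.0*I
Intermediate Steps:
d(F) = √(-20 + F) (d(F) = √(F - 20) = √(-20 + F))
-230153/179721 + 390268/d(H(17, -11)) = -230153/179721 + 390268/(√(-20 + 17*(-11))) = -230153*1/179721 + 390268/(√(-20 - 187)) = -230153/179721 + 390268/(√(-207)) = -230153/179721 + 390268/((3*I*√23)) = -230153/179721 + 390268*(-I*√23/69) = -230153/179721 - 390268*I*√23/69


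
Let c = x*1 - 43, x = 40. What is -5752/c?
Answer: 5752/3 ≈ 1917.3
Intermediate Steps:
c = -3 (c = 40*1 - 43 = 40 - 43 = -3)
-5752/c = -5752/(-3) = -5752*(-⅓) = 5752/3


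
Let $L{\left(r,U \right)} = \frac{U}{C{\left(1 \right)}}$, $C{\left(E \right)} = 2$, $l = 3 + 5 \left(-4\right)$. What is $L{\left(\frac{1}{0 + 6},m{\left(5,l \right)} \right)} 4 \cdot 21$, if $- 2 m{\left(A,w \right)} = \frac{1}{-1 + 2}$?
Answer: $-21$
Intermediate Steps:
$l = -17$ ($l = 3 - 20 = -17$)
$m{\left(A,w \right)} = - \frac{1}{2}$ ($m{\left(A,w \right)} = - \frac{1}{2 \left(-1 + 2\right)} = - \frac{1}{2 \cdot 1} = \left(- \frac{1}{2}\right) 1 = - \frac{1}{2}$)
$L{\left(r,U \right)} = \frac{U}{2}$
$L{\left(\frac{1}{0 + 6},m{\left(5,l \right)} \right)} 4 \cdot 21 = \frac{1}{2} \left(- \frac{1}{2}\right) 4 \cdot 21 = \left(- \frac{1}{4}\right) 4 \cdot 21 = \left(-1\right) 21 = -21$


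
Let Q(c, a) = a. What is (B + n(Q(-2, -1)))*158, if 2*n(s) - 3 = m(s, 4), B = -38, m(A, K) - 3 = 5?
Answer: -5135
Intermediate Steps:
m(A, K) = 8 (m(A, K) = 3 + 5 = 8)
n(s) = 11/2 (n(s) = 3/2 + (1/2)*8 = 3/2 + 4 = 11/2)
(B + n(Q(-2, -1)))*158 = (-38 + 11/2)*158 = -65/2*158 = -5135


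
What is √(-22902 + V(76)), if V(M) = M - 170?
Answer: 2*I*√5749 ≈ 151.64*I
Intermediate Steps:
V(M) = -170 + M
√(-22902 + V(76)) = √(-22902 + (-170 + 76)) = √(-22902 - 94) = √(-22996) = 2*I*√5749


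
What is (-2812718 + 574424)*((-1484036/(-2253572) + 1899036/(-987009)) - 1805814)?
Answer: 749206877327186363642130/185357987179 ≈ 4.0419e+12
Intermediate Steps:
(-2812718 + 574424)*((-1484036/(-2253572) + 1899036/(-987009)) - 1805814) = -2238294*((-1484036*(-1/2253572) + 1899036*(-1/987009)) - 1805814) = -2238294*((371009/563393 - 633012/329003) - 1805814) = -2238294*(-234571455689/185357987179 - 1805814) = -2238294*(-334722282831114395/185357987179) = 749206877327186363642130/185357987179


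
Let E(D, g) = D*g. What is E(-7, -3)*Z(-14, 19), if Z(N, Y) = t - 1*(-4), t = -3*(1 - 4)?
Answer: 273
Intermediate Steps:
t = 9 (t = -3*(-3) = 9)
Z(N, Y) = 13 (Z(N, Y) = 9 - 1*(-4) = 9 + 4 = 13)
E(-7, -3)*Z(-14, 19) = -7*(-3)*13 = 21*13 = 273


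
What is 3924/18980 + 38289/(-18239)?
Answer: -12599142/6657235 ≈ -1.8925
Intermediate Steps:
3924/18980 + 38289/(-18239) = 3924*(1/18980) + 38289*(-1/18239) = 981/4745 - 38289/18239 = -12599142/6657235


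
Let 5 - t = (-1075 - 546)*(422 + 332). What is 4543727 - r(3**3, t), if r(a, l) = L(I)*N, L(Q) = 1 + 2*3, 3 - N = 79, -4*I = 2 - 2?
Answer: 4544259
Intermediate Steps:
I = 0 (I = -(2 - 2)/4 = -1/4*0 = 0)
N = -76 (N = 3 - 1*79 = 3 - 79 = -76)
t = 1222239 (t = 5 - (-1075 - 546)*(422 + 332) = 5 - (-1621)*754 = 5 - 1*(-1222234) = 5 + 1222234 = 1222239)
L(Q) = 7 (L(Q) = 1 + 6 = 7)
r(a, l) = -532 (r(a, l) = 7*(-76) = -532)
4543727 - r(3**3, t) = 4543727 - 1*(-532) = 4543727 + 532 = 4544259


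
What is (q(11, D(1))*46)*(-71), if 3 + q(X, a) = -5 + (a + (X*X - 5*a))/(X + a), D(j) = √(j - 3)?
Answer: -369058/41 + 179630*I*√2/41 ≈ -9001.4 + 6196.0*I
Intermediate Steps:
D(j) = √(-3 + j)
q(X, a) = -8 + (X² - 4*a)/(X + a) (q(X, a) = -3 + (-5 + (a + (X*X - 5*a))/(X + a)) = -3 + (-5 + (a + (X² - 5*a))/(X + a)) = -3 + (-5 + (X² - 4*a)/(X + a)) = -8 + (X² - 4*a)/(X + a))
(q(11, D(1))*46)*(-71) = (((11² - 12*√(-3 + 1) - 8*11)/(11 + √(-3 + 1)))*46)*(-71) = (((121 - 12*I*√2 - 88)/(11 + √(-2)))*46)*(-71) = (((121 - 12*I*√2 - 88)/(11 + I*√2))*46)*(-71) = (((33 - 12*I*√2)/(11 + I*√2))*46)*(-71) = (46*(33 - 12*I*√2)/(11 + I*√2))*(-71) = -3266*(33 - 12*I*√2)/(11 + I*√2)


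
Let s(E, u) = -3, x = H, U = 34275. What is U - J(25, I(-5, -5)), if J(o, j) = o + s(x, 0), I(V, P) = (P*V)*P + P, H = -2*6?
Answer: 34253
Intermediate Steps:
H = -12
x = -12
I(V, P) = P + V*P² (I(V, P) = V*P² + P = P + V*P²)
J(o, j) = -3 + o (J(o, j) = o - 3 = -3 + o)
U - J(25, I(-5, -5)) = 34275 - (-3 + 25) = 34275 - 1*22 = 34275 - 22 = 34253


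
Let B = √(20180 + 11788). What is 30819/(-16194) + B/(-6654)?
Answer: -10273/5398 - 2*√222/1109 ≈ -1.9300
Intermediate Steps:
B = 12*√222 (B = √31968 = 12*√222 ≈ 178.80)
30819/(-16194) + B/(-6654) = 30819/(-16194) + (12*√222)/(-6654) = 30819*(-1/16194) + (12*√222)*(-1/6654) = -10273/5398 - 2*√222/1109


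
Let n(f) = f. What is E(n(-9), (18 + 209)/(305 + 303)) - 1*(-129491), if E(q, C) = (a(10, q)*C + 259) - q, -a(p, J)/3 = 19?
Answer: 4151607/32 ≈ 1.2974e+5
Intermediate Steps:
a(p, J) = -57 (a(p, J) = -3*19 = -57)
E(q, C) = 259 - q - 57*C (E(q, C) = (-57*C + 259) - q = (259 - 57*C) - q = 259 - q - 57*C)
E(n(-9), (18 + 209)/(305 + 303)) - 1*(-129491) = (259 - 1*(-9) - 57*(18 + 209)/(305 + 303)) - 1*(-129491) = (259 + 9 - 12939/608) + 129491 = (259 + 9 - 57*227/608) + 129491 = (259 + 9 - 681/32) + 129491 = 7895/32 + 129491 = 4151607/32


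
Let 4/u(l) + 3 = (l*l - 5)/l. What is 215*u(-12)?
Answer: -2064/35 ≈ -58.971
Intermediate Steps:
u(l) = 4/(-3 + (-5 + l²)/l) (u(l) = 4/(-3 + (l*l - 5)/l) = 4/(-3 + (l² - 5)/l) = 4/(-3 + (-5 + l²)/l))
215*u(-12) = 215*(4*(-12)/(-5 + (-12)² - 3*(-12))) = 215*(4*(-12)/(-5 + 144 + 36)) = 215*(4*(-12)/175) = 215*(4*(-12)*(1/175)) = 215*(-48/175) = -2064/35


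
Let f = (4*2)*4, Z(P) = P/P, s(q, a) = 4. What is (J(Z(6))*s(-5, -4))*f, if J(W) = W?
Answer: 128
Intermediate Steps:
Z(P) = 1
f = 32 (f = 8*4 = 32)
(J(Z(6))*s(-5, -4))*f = (1*4)*32 = 4*32 = 128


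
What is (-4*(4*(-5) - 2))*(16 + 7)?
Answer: 2024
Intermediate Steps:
(-4*(4*(-5) - 2))*(16 + 7) = -4*(-20 - 2)*23 = -4*(-22)*23 = 88*23 = 2024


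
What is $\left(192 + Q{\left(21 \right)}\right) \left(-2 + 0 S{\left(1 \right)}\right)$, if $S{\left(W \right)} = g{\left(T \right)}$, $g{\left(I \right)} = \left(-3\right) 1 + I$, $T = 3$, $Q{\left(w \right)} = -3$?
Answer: $-378$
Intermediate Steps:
$g{\left(I \right)} = -3 + I$
$S{\left(W \right)} = 0$ ($S{\left(W \right)} = -3 + 3 = 0$)
$\left(192 + Q{\left(21 \right)}\right) \left(-2 + 0 S{\left(1 \right)}\right) = \left(192 - 3\right) \left(-2 + 0 \cdot 0\right) = 189 \left(-2 + 0\right) = 189 \left(-2\right) = -378$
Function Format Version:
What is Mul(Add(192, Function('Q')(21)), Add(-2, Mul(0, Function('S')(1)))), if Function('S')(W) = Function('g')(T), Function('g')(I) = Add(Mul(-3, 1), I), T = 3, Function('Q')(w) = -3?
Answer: -378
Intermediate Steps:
Function('g')(I) = Add(-3, I)
Function('S')(W) = 0 (Function('S')(W) = Add(-3, 3) = 0)
Mul(Add(192, Function('Q')(21)), Add(-2, Mul(0, Function('S')(1)))) = Mul(Add(192, -3), Add(-2, Mul(0, 0))) = Mul(189, Add(-2, 0)) = Mul(189, -2) = -378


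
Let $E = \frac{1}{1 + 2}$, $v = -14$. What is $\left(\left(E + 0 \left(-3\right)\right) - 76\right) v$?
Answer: $\frac{3178}{3} \approx 1059.3$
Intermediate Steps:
$E = \frac{1}{3} \approx 0.33333$
$\left(\left(E + 0 \left(-3\right)\right) - 76\right) v = \left(\left(\frac{1}{3} + 0 \left(-3\right)\right) - 76\right) \left(-14\right) = \left(\left(\frac{1}{3} + 0\right) - 76\right) \left(-14\right) = \left(\frac{1}{3} - 76\right) \left(-14\right) = \left(- \frac{227}{3}\right) \left(-14\right) = \frac{3178}{3}$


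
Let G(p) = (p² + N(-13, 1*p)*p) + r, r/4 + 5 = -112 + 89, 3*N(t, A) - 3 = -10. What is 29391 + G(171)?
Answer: 58121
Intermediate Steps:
N(t, A) = -7/3 (N(t, A) = 1 + (⅓)*(-10) = 1 - 10/3 = -7/3)
r = -112 (r = -20 + 4*(-112 + 89) = -20 + 4*(-23) = -20 - 92 = -112)
G(p) = -112 + p² - 7*p/3 (G(p) = (p² - 7*p/3) - 112 = -112 + p² - 7*p/3)
29391 + G(171) = 29391 + (-112 + 171² - 7/3*171) = 29391 + (-112 + 29241 - 399) = 29391 + 28730 = 58121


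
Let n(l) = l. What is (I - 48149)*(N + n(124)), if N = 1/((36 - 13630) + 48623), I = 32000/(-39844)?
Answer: -2083276814079833/348923869 ≈ -5.9706e+6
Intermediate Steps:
I = -8000/9961 (I = 32000*(-1/39844) = -8000/9961 ≈ -0.80313)
N = 1/35029 (N = 1/(-13594 + 48623) = 1/35029 ≈ 2.8548e-5)
(I - 48149)*(N + n(124)) = (-8000/9961 - 48149)*(1/35029 + 124) = -479620189/9961*4343597/35029 = -2083276814079833/348923869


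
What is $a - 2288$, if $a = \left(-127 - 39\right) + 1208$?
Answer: $-1246$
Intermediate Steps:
$a = 1042$ ($a = -166 + 1208 = 1042$)
$a - 2288 = 1042 - 2288 = -1246$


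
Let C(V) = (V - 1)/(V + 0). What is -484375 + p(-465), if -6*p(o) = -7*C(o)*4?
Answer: -675696601/1395 ≈ -4.8437e+5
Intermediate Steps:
C(V) = (-1 + V)/V
p(o) = 14*(-1 + o)/(3*o) (p(o) = -(-7*(-1 + o)/o)*4/6 = -(-14)*(-1 + o)/(3*o) = 14*(-1 + o)/(3*o))
-484375 + p(-465) = -484375 + (14/3)*(-1 - 465)/(-465) = -484375 + (14/3)*(-1/465)*(-466) = -484375 + 6524/1395 = -675696601/1395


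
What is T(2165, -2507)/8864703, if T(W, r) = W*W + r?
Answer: 4684718/8864703 ≈ 0.52847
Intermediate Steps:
T(W, r) = r + W² (T(W, r) = W² + r = r + W²)
T(2165, -2507)/8864703 = (-2507 + 2165²)/8864703 = (-2507 + 4687225)*(1/8864703) = 4684718*(1/8864703) = 4684718/8864703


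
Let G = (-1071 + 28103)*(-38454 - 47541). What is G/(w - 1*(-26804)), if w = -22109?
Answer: -154974456/313 ≈ -4.9513e+5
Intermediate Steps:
G = -2324616840 (G = 27032*(-85995) = -2324616840)
G/(w - 1*(-26804)) = -2324616840/(-22109 - 1*(-26804)) = -2324616840/(-22109 + 26804) = -2324616840/4695 = -2324616840*1/4695 = -154974456/313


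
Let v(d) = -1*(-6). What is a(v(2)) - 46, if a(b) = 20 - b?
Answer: -32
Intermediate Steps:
v(d) = 6
a(v(2)) - 46 = (20 - 1*6) - 46 = (20 - 6) - 46 = 14 - 46 = -32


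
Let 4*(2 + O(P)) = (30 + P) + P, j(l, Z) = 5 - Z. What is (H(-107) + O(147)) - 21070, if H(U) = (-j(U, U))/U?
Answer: -2245925/107 ≈ -20990.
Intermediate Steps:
O(P) = 11/2 + P/2 (O(P) = -2 + ((30 + P) + P)/4 = -2 + (30 + 2*P)/4 = -2 + (15/2 + P/2) = 11/2 + P/2)
H(U) = (-5 + U)/U (H(U) = (-(5 - U))/U = (-5 + U)/U)
(H(-107) + O(147)) - 21070 = ((-5 - 107)/(-107) + (11/2 + (1/2)*147)) - 21070 = (-1/107*(-112) + (11/2 + 147/2)) - 21070 = (112/107 + 79) - 21070 = 8565/107 - 21070 = -2245925/107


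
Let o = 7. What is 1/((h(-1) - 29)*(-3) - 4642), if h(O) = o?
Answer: -1/4576 ≈ -0.00021853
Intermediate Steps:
h(O) = 7
1/((h(-1) - 29)*(-3) - 4642) = 1/((7 - 29)*(-3) - 4642) = 1/(-22*(-3) - 4642) = 1/(66 - 4642) = 1/(-4576) = -1/4576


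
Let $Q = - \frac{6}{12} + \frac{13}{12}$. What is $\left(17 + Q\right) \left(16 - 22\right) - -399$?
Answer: $\frac{587}{2} \approx 293.5$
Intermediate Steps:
$Q = \frac{7}{12}$ ($Q = \left(-6\right) \frac{1}{12} + 13 \cdot \frac{1}{12} = - \frac{1}{2} + \frac{13}{12} = \frac{7}{12} \approx 0.58333$)
$\left(17 + Q\right) \left(16 - 22\right) - -399 = \left(17 + \frac{7}{12}\right) \left(16 - 22\right) - -399 = \frac{211}{12} \left(-6\right) + 399 = - \frac{211}{2} + 399 = \frac{587}{2}$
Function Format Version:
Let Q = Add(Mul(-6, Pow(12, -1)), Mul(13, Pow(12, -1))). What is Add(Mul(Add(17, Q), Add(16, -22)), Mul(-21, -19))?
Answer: Rational(587, 2) ≈ 293.50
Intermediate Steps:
Q = Rational(7, 12) (Q = Add(Mul(-6, Rational(1, 12)), Mul(13, Rational(1, 12))) = Add(Rational(-1, 2), Rational(13, 12)) = Rational(7, 12) ≈ 0.58333)
Add(Mul(Add(17, Q), Add(16, -22)), Mul(-21, -19)) = Add(Mul(Add(17, Rational(7, 12)), Add(16, -22)), Mul(-21, -19)) = Add(Mul(Rational(211, 12), -6), 399) = Add(Rational(-211, 2), 399) = Rational(587, 2)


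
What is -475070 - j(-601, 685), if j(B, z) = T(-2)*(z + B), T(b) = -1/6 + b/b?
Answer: -475140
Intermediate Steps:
T(b) = 5/6 (T(b) = -1*1/6 + 1 = -1/6 + 1 = 5/6)
j(B, z) = 5*B/6 + 5*z/6 (j(B, z) = 5*(z + B)/6 = 5*(B + z)/6 = 5*B/6 + 5*z/6)
-475070 - j(-601, 685) = -475070 - ((5/6)*(-601) + (5/6)*685) = -475070 - (-3005/6 + 3425/6) = -475070 - 1*70 = -475070 - 70 = -475140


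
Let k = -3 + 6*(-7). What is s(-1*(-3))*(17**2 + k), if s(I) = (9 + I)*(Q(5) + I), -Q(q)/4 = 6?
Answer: -61488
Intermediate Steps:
k = -45 (k = -3 - 42 = -45)
Q(q) = -24 (Q(q) = -4*6 = -24)
s(I) = (-24 + I)*(9 + I) (s(I) = (9 + I)*(-24 + I) = (-24 + I)*(9 + I))
s(-1*(-3))*(17**2 + k) = (-216 + (-1*(-3))**2 - (-15)*(-3))*(17**2 - 45) = (-216 + 3**2 - 15*3)*(289 - 45) = (-216 + 9 - 45)*244 = -252*244 = -61488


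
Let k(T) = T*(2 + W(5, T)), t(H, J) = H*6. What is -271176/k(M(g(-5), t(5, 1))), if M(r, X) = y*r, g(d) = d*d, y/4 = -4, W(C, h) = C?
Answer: 33897/350 ≈ 96.849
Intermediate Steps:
y = -16 (y = 4*(-4) = -16)
t(H, J) = 6*H
g(d) = d**2
M(r, X) = -16*r
k(T) = 7*T (k(T) = T*(2 + 5) = T*7 = 7*T)
-271176/k(M(g(-5), t(5, 1))) = -271176/(7*(-16*(-5)**2)) = -271176/(7*(-16*25)) = -271176/(7*(-400)) = -271176/(-2800) = -271176*(-1/2800) = 33897/350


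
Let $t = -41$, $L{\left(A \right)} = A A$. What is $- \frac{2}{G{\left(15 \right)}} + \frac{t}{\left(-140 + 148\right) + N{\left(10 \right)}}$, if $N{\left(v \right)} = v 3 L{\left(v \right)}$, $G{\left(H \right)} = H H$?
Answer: $- \frac{15241}{676800} \approx -0.022519$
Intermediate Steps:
$L{\left(A \right)} = A^{2}$
$G{\left(H \right)} = H^{2}$
$N{\left(v \right)} = 3 v^{3}$ ($N{\left(v \right)} = v 3 v^{2} = 3 v v^{2} = 3 v^{3}$)
$- \frac{2}{G{\left(15 \right)}} + \frac{t}{\left(-140 + 148\right) + N{\left(10 \right)}} = - \frac{2}{15^{2}} - \frac{41}{\left(-140 + 148\right) + 3 \cdot 10^{3}} = - \frac{2}{225} - \frac{41}{8 + 3 \cdot 1000} = \left(-2\right) \frac{1}{225} - \frac{41}{8 + 3000} = - \frac{2}{225} - \frac{41}{3008} = - \frac{15241}{676800}$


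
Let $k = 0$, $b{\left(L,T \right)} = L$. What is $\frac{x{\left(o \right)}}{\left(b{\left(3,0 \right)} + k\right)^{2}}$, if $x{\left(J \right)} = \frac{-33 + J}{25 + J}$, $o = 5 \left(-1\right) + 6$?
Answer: $- \frac{16}{117} \approx -0.13675$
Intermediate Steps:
$o = 1$ ($o = -5 + 6 = 1$)
$x{\left(J \right)} = \frac{-33 + J}{25 + J}$
$\frac{x{\left(o \right)}}{\left(b{\left(3,0 \right)} + k\right)^{2}} = \frac{\frac{1}{25 + 1} \left(-33 + 1\right)}{\left(3 + 0\right)^{2}} = \frac{\frac{1}{26} \left(-32\right)}{3^{2}} = \frac{\frac{1}{26} \left(-32\right)}{9} = \left(- \frac{16}{13}\right) \frac{1}{9} = - \frac{16}{117}$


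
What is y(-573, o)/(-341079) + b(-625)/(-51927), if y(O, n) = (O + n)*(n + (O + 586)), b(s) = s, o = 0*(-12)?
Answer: 199992866/5903736411 ≈ 0.033876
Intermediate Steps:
o = 0
y(O, n) = (O + n)*(586 + O + n) (y(O, n) = (O + n)*(n + (586 + O)) = (O + n)*(586 + O + n))
y(-573, o)/(-341079) + b(-625)/(-51927) = ((-573)**2 + 0**2 + 586*(-573) + 586*0 + 2*(-573)*0)/(-341079) - 625/(-51927) = (328329 + 0 - 335778 + 0 + 0)*(-1/341079) - 625*(-1/51927) = -7449*(-1/341079) + 625/51927 = 2483/113693 + 625/51927 = 199992866/5903736411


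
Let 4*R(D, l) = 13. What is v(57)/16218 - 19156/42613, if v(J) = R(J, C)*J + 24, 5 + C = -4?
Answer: -134113439/307154504 ≈ -0.43663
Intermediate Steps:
C = -9 (C = -5 - 4 = -9)
R(D, l) = 13/4 (R(D, l) = (1/4)*13 = 13/4)
v(J) = 24 + 13*J/4 (v(J) = 13*J/4 + 24 = 24 + 13*J/4)
v(57)/16218 - 19156/42613 = (24 + (13/4)*57)/16218 - 19156/42613 = (24 + 741/4)*(1/16218) - 19156*1/42613 = (837/4)*(1/16218) - 19156/42613 = 93/7208 - 19156/42613 = -134113439/307154504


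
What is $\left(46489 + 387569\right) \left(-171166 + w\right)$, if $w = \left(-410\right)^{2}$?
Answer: $-1330821828$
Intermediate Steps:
$w = 168100$
$\left(46489 + 387569\right) \left(-171166 + w\right) = \left(46489 + 387569\right) \left(-171166 + 168100\right) = 434058 \left(-3066\right) = -1330821828$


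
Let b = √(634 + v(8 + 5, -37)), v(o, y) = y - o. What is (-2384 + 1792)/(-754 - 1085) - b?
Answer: 592/1839 - 2*√146 ≈ -23.844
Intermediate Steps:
b = 2*√146 (b = √(634 + (-37 - (8 + 5))) = √(634 + (-37 - 1*13)) = √(634 + (-37 - 13)) = √(634 - 50) = √584 = 2*√146 ≈ 24.166)
(-2384 + 1792)/(-754 - 1085) - b = (-2384 + 1792)/(-754 - 1085) - 2*√146 = -592/(-1839) - 2*√146 = -592*(-1/1839) - 2*√146 = 592/1839 - 2*√146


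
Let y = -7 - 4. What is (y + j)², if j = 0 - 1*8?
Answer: 361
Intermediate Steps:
j = -8 (j = 0 - 8 = -8)
y = -11
(y + j)² = (-11 - 8)² = (-19)² = 361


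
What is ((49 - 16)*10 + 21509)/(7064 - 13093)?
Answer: -21839/6029 ≈ -3.6223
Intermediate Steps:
((49 - 16)*10 + 21509)/(7064 - 13093) = (33*10 + 21509)/(-6029) = (330 + 21509)*(-1/6029) = 21839*(-1/6029) = -21839/6029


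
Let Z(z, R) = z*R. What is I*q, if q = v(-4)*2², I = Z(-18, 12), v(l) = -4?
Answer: 3456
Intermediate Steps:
Z(z, R) = R*z
I = -216 (I = 12*(-18) = -216)
q = -16 (q = -4*2² = -4*4 = -16)
I*q = -216*(-16) = 3456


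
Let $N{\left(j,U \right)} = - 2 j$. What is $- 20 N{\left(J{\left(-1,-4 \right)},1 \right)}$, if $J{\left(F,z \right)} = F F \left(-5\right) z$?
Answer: $800$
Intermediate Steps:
$J{\left(F,z \right)} = - 5 z F^{2}$ ($J{\left(F,z \right)} = F^{2} \left(-5\right) z = - 5 F^{2} z = - 5 z F^{2}$)
$- 20 N{\left(J{\left(-1,-4 \right)},1 \right)} = - 20 \left(- 2 \left(\left(-5\right) \left(-4\right) \left(-1\right)^{2}\right)\right) = - 20 \left(- 2 \left(\left(-5\right) \left(-4\right) 1\right)\right) = - 20 \left(\left(-2\right) 20\right) = \left(-20\right) \left(-40\right) = 800$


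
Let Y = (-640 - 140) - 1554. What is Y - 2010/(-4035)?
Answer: -627712/269 ≈ -2333.5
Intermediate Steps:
Y = -2334 (Y = -780 - 1554 = -2334)
Y - 2010/(-4035) = -2334 - 2010/(-4035) = -2334 - 2010*(-1/4035) = -2334 + 134/269 = -627712/269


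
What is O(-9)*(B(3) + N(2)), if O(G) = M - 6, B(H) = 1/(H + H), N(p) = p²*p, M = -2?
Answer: -196/3 ≈ -65.333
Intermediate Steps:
N(p) = p³
B(H) = 1/(2*H)
O(G) = -8 (O(G) = -2 - 6 = -8)
O(-9)*(B(3) + N(2)) = -8*((½)/3 + 2³) = -8*((½)*(⅓) + 8) = -8*(⅙ + 8) = -8*49/6 = -196/3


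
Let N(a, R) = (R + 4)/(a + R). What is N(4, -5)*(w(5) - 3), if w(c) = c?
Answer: 2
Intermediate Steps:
N(a, R) = (4 + R)/(R + a)
N(4, -5)*(w(5) - 3) = ((4 - 5)/(-5 + 4))*(5 - 3) = (-1/(-1))*2 = -1*(-1)*2 = 1*2 = 2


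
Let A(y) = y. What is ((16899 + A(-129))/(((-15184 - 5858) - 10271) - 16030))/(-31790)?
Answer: 13/1166693 ≈ 1.1143e-5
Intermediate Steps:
((16899 + A(-129))/(((-15184 - 5858) - 10271) - 16030))/(-31790) = ((16899 - 129)/(((-15184 - 5858) - 10271) - 16030))/(-31790) = (16770/((-21042 - 10271) - 16030))*(-1/31790) = (16770/(-31313 - 16030))*(-1/31790) = (16770/(-47343))*(-1/31790) = (16770*(-1/47343))*(-1/31790) = -130/367*(-1/31790) = 13/1166693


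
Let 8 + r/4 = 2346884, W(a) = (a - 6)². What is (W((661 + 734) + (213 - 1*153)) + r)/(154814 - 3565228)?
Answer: -1641015/487202 ≈ -3.3682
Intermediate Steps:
W(a) = (-6 + a)²
r = 9387504 (r = -32 + 4*2346884 = -32 + 9387536 = 9387504)
(W((661 + 734) + (213 - 1*153)) + r)/(154814 - 3565228) = ((-6 + ((661 + 734) + (213 - 1*153)))² + 9387504)/(154814 - 3565228) = ((-6 + (1395 + (213 - 153)))² + 9387504)/(-3410414) = ((-6 + (1395 + 60))² + 9387504)*(-1/3410414) = ((-6 + 1455)² + 9387504)*(-1/3410414) = (1449² + 9387504)*(-1/3410414) = (2099601 + 9387504)*(-1/3410414) = 11487105*(-1/3410414) = -1641015/487202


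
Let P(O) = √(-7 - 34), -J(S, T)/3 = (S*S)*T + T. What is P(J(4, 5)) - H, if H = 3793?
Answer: -3793 + I*√41 ≈ -3793.0 + 6.4031*I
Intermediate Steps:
J(S, T) = -3*T - 3*T*S² (J(S, T) = -3*((S*S)*T + T) = -3*(S²*T + T) = -3*(T*S² + T) = -3*(T + T*S²) = -3*T - 3*T*S²)
P(O) = I*√41 (P(O) = √(-41) = I*√41)
P(J(4, 5)) - H = I*√41 - 1*3793 = I*√41 - 3793 = -3793 + I*√41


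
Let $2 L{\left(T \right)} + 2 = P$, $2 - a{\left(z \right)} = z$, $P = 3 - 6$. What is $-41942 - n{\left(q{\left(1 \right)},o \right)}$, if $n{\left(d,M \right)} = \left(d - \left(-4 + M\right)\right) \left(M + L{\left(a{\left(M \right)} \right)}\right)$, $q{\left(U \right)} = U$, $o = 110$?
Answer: $- \frac{61309}{2} \approx -30655.0$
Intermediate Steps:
$P = -3$
$a{\left(z \right)} = 2 - z$
$L{\left(T \right)} = - \frac{5}{2}$ ($L{\left(T \right)} = -1 + \frac{1}{2} \left(-3\right) = -1 - \frac{3}{2} = - \frac{5}{2}$)
$n{\left(d,M \right)} = \left(- \frac{5}{2} + M\right) \left(4 + d - M\right)$ ($n{\left(d,M \right)} = \left(d - \left(-4 + M\right)\right) \left(M - \frac{5}{2}\right) = \left(d - \left(-4 + M\right)\right) \left(- \frac{5}{2} + M\right) = \left(4 + d - M\right) \left(- \frac{5}{2} + M\right) = \left(- \frac{5}{2} + M\right) \left(4 + d - M\right)$)
$-41942 - n{\left(q{\left(1 \right)},o \right)} = -41942 - \left(-10 - 110^{2} - \frac{5}{2} + \frac{13}{2} \cdot 110 + 110 \cdot 1\right) = -41942 - \left(-10 - 12100 - \frac{5}{2} + 715 + 110\right) = -41942 - - \frac{22575}{2} = -41942 + \frac{22575}{2} = - \frac{61309}{2}$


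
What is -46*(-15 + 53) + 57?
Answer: -1691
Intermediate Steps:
-46*(-15 + 53) + 57 = -46*38 + 57 = -1748 + 57 = -1691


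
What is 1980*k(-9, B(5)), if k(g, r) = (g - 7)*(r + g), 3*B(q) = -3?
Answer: 316800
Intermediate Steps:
B(q) = -1 (B(q) = (⅓)*(-3) = -1)
k(g, r) = (-7 + g)*(g + r)
1980*k(-9, B(5)) = 1980*((-9)² - 7*(-9) - 7*(-1) - 9*(-1)) = 1980*(81 + 63 + 7 + 9) = 1980*160 = 316800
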